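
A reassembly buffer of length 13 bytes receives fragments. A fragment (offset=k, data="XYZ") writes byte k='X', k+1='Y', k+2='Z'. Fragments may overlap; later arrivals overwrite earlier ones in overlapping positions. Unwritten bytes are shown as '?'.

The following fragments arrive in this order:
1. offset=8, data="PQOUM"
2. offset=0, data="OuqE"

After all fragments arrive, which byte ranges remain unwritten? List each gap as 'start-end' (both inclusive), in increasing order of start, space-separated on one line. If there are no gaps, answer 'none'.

Fragment 1: offset=8 len=5
Fragment 2: offset=0 len=4
Gaps: 4-7

Answer: 4-7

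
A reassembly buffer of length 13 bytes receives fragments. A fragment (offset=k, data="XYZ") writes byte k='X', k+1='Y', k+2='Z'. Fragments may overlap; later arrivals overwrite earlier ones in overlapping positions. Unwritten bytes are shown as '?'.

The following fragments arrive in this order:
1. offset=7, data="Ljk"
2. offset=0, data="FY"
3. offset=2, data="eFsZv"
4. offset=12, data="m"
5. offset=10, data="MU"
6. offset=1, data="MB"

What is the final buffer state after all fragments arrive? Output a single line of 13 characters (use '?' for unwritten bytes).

Answer: FMBFsZvLjkMUm

Derivation:
Fragment 1: offset=7 data="Ljk" -> buffer=???????Ljk???
Fragment 2: offset=0 data="FY" -> buffer=FY?????Ljk???
Fragment 3: offset=2 data="eFsZv" -> buffer=FYeFsZvLjk???
Fragment 4: offset=12 data="m" -> buffer=FYeFsZvLjk??m
Fragment 5: offset=10 data="MU" -> buffer=FYeFsZvLjkMUm
Fragment 6: offset=1 data="MB" -> buffer=FMBFsZvLjkMUm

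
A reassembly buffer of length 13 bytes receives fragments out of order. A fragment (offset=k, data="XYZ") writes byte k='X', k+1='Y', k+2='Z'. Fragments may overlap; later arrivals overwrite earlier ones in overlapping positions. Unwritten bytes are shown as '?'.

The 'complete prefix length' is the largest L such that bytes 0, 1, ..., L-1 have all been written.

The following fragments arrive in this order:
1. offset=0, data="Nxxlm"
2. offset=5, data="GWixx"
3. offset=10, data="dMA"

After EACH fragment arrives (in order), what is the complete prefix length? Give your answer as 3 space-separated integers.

Fragment 1: offset=0 data="Nxxlm" -> buffer=Nxxlm???????? -> prefix_len=5
Fragment 2: offset=5 data="GWixx" -> buffer=NxxlmGWixx??? -> prefix_len=10
Fragment 3: offset=10 data="dMA" -> buffer=NxxlmGWixxdMA -> prefix_len=13

Answer: 5 10 13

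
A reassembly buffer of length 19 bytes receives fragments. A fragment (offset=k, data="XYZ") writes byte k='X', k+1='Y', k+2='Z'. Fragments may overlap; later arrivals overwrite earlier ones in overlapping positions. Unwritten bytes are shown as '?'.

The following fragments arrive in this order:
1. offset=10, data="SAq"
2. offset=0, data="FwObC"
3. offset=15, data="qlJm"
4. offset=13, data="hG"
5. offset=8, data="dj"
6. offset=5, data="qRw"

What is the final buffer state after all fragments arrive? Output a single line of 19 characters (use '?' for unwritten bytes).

Fragment 1: offset=10 data="SAq" -> buffer=??????????SAq??????
Fragment 2: offset=0 data="FwObC" -> buffer=FwObC?????SAq??????
Fragment 3: offset=15 data="qlJm" -> buffer=FwObC?????SAq??qlJm
Fragment 4: offset=13 data="hG" -> buffer=FwObC?????SAqhGqlJm
Fragment 5: offset=8 data="dj" -> buffer=FwObC???djSAqhGqlJm
Fragment 6: offset=5 data="qRw" -> buffer=FwObCqRwdjSAqhGqlJm

Answer: FwObCqRwdjSAqhGqlJm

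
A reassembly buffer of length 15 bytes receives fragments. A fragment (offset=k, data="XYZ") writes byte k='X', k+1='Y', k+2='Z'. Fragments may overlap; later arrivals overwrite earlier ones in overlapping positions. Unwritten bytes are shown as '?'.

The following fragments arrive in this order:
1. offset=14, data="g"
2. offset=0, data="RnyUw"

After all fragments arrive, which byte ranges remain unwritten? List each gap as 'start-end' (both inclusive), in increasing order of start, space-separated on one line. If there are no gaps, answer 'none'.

Answer: 5-13

Derivation:
Fragment 1: offset=14 len=1
Fragment 2: offset=0 len=5
Gaps: 5-13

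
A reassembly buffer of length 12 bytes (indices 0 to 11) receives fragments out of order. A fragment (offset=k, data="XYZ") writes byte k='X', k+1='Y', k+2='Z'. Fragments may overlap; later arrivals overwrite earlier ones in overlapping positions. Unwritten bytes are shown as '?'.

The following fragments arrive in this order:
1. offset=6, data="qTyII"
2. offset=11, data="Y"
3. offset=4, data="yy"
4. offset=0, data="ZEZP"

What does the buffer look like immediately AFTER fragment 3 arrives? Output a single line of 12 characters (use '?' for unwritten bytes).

Fragment 1: offset=6 data="qTyII" -> buffer=??????qTyII?
Fragment 2: offset=11 data="Y" -> buffer=??????qTyIIY
Fragment 3: offset=4 data="yy" -> buffer=????yyqTyIIY

Answer: ????yyqTyIIY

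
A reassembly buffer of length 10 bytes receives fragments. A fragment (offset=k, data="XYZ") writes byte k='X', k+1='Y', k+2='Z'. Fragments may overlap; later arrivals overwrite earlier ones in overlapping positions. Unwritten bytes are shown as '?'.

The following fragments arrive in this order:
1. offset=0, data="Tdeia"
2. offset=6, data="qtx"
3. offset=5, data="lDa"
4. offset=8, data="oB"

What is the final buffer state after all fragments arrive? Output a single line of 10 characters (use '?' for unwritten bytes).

Fragment 1: offset=0 data="Tdeia" -> buffer=Tdeia?????
Fragment 2: offset=6 data="qtx" -> buffer=Tdeia?qtx?
Fragment 3: offset=5 data="lDa" -> buffer=TdeialDax?
Fragment 4: offset=8 data="oB" -> buffer=TdeialDaoB

Answer: TdeialDaoB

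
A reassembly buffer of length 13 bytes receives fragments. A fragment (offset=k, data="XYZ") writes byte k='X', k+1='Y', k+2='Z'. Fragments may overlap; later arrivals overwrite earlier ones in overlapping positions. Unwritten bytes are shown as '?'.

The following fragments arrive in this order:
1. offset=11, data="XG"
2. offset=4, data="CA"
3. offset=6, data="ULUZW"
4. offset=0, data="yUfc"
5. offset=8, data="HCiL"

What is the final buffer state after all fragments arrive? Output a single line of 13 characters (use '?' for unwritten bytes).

Fragment 1: offset=11 data="XG" -> buffer=???????????XG
Fragment 2: offset=4 data="CA" -> buffer=????CA?????XG
Fragment 3: offset=6 data="ULUZW" -> buffer=????CAULUZWXG
Fragment 4: offset=0 data="yUfc" -> buffer=yUfcCAULUZWXG
Fragment 5: offset=8 data="HCiL" -> buffer=yUfcCAULHCiLG

Answer: yUfcCAULHCiLG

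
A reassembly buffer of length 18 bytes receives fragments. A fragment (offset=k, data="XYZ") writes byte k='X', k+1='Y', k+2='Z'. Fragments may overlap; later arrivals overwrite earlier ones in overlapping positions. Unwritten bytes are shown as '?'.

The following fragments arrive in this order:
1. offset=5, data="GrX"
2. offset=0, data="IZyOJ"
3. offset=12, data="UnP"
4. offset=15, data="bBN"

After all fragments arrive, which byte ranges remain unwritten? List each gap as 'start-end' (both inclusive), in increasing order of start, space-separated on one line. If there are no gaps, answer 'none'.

Answer: 8-11

Derivation:
Fragment 1: offset=5 len=3
Fragment 2: offset=0 len=5
Fragment 3: offset=12 len=3
Fragment 4: offset=15 len=3
Gaps: 8-11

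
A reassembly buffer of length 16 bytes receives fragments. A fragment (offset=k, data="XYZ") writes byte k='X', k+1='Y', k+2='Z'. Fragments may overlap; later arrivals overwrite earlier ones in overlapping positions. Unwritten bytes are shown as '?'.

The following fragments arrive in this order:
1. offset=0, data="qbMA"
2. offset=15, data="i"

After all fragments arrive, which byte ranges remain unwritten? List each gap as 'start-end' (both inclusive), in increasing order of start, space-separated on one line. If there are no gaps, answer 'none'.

Answer: 4-14

Derivation:
Fragment 1: offset=0 len=4
Fragment 2: offset=15 len=1
Gaps: 4-14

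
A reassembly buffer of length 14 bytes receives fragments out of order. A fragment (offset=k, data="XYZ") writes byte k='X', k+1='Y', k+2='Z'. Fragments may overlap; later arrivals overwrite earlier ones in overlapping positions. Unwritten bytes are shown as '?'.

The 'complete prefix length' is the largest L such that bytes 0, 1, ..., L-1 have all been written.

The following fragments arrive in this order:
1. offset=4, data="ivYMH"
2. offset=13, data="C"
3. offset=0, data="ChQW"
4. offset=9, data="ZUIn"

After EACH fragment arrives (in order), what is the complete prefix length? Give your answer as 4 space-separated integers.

Fragment 1: offset=4 data="ivYMH" -> buffer=????ivYMH????? -> prefix_len=0
Fragment 2: offset=13 data="C" -> buffer=????ivYMH????C -> prefix_len=0
Fragment 3: offset=0 data="ChQW" -> buffer=ChQWivYMH????C -> prefix_len=9
Fragment 4: offset=9 data="ZUIn" -> buffer=ChQWivYMHZUInC -> prefix_len=14

Answer: 0 0 9 14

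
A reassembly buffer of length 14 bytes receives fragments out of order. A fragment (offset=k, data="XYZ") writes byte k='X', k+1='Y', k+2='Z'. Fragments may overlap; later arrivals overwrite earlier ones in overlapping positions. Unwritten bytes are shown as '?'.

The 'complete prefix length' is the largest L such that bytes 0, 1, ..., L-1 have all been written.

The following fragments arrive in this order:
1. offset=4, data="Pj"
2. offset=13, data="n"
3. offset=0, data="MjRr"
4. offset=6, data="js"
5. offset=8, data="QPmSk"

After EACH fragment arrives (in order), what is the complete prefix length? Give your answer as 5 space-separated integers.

Answer: 0 0 6 8 14

Derivation:
Fragment 1: offset=4 data="Pj" -> buffer=????Pj???????? -> prefix_len=0
Fragment 2: offset=13 data="n" -> buffer=????Pj???????n -> prefix_len=0
Fragment 3: offset=0 data="MjRr" -> buffer=MjRrPj???????n -> prefix_len=6
Fragment 4: offset=6 data="js" -> buffer=MjRrPjjs?????n -> prefix_len=8
Fragment 5: offset=8 data="QPmSk" -> buffer=MjRrPjjsQPmSkn -> prefix_len=14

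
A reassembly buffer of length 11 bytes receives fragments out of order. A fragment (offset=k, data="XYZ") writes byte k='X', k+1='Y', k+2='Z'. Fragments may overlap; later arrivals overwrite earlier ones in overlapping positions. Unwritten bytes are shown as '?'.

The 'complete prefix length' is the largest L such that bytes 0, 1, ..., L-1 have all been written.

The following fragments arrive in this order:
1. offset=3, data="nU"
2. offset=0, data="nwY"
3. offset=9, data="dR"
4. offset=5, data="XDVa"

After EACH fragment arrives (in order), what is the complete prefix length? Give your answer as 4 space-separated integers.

Answer: 0 5 5 11

Derivation:
Fragment 1: offset=3 data="nU" -> buffer=???nU?????? -> prefix_len=0
Fragment 2: offset=0 data="nwY" -> buffer=nwYnU?????? -> prefix_len=5
Fragment 3: offset=9 data="dR" -> buffer=nwYnU????dR -> prefix_len=5
Fragment 4: offset=5 data="XDVa" -> buffer=nwYnUXDVadR -> prefix_len=11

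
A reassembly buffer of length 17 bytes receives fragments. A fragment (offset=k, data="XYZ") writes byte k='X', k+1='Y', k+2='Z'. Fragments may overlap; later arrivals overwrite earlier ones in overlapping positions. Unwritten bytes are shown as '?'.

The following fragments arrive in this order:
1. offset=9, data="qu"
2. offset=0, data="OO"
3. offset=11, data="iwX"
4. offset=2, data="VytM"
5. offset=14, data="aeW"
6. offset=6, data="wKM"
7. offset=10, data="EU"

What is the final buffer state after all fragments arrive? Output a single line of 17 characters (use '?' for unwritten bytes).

Fragment 1: offset=9 data="qu" -> buffer=?????????qu??????
Fragment 2: offset=0 data="OO" -> buffer=OO???????qu??????
Fragment 3: offset=11 data="iwX" -> buffer=OO???????quiwX???
Fragment 4: offset=2 data="VytM" -> buffer=OOVytM???quiwX???
Fragment 5: offset=14 data="aeW" -> buffer=OOVytM???quiwXaeW
Fragment 6: offset=6 data="wKM" -> buffer=OOVytMwKMquiwXaeW
Fragment 7: offset=10 data="EU" -> buffer=OOVytMwKMqEUwXaeW

Answer: OOVytMwKMqEUwXaeW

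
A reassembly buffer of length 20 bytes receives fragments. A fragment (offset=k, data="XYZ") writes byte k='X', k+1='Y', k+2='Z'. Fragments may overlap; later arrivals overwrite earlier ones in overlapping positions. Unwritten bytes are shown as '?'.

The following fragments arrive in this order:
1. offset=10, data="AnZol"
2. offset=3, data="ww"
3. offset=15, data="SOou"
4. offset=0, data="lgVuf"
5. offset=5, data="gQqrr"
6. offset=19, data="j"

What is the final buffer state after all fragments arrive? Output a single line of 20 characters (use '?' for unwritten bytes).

Fragment 1: offset=10 data="AnZol" -> buffer=??????????AnZol?????
Fragment 2: offset=3 data="ww" -> buffer=???ww?????AnZol?????
Fragment 3: offset=15 data="SOou" -> buffer=???ww?????AnZolSOou?
Fragment 4: offset=0 data="lgVuf" -> buffer=lgVuf?????AnZolSOou?
Fragment 5: offset=5 data="gQqrr" -> buffer=lgVufgQqrrAnZolSOou?
Fragment 6: offset=19 data="j" -> buffer=lgVufgQqrrAnZolSOouj

Answer: lgVufgQqrrAnZolSOouj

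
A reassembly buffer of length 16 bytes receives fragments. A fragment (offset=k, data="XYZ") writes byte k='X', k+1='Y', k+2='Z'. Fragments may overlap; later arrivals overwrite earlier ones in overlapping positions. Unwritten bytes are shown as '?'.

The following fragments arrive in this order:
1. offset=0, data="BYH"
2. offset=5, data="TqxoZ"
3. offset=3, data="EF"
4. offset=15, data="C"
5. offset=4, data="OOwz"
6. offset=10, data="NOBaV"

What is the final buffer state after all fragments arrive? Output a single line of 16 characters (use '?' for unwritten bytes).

Answer: BYHEOOwzoZNOBaVC

Derivation:
Fragment 1: offset=0 data="BYH" -> buffer=BYH?????????????
Fragment 2: offset=5 data="TqxoZ" -> buffer=BYH??TqxoZ??????
Fragment 3: offset=3 data="EF" -> buffer=BYHEFTqxoZ??????
Fragment 4: offset=15 data="C" -> buffer=BYHEFTqxoZ?????C
Fragment 5: offset=4 data="OOwz" -> buffer=BYHEOOwzoZ?????C
Fragment 6: offset=10 data="NOBaV" -> buffer=BYHEOOwzoZNOBaVC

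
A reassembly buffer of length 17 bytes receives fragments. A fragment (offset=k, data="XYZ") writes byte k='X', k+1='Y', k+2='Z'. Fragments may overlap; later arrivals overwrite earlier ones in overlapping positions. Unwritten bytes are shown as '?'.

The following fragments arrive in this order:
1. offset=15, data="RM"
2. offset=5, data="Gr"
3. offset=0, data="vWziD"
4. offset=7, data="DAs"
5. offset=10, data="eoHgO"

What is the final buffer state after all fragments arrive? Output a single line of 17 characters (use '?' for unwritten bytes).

Answer: vWziDGrDAseoHgORM

Derivation:
Fragment 1: offset=15 data="RM" -> buffer=???????????????RM
Fragment 2: offset=5 data="Gr" -> buffer=?????Gr????????RM
Fragment 3: offset=0 data="vWziD" -> buffer=vWziDGr????????RM
Fragment 4: offset=7 data="DAs" -> buffer=vWziDGrDAs?????RM
Fragment 5: offset=10 data="eoHgO" -> buffer=vWziDGrDAseoHgORM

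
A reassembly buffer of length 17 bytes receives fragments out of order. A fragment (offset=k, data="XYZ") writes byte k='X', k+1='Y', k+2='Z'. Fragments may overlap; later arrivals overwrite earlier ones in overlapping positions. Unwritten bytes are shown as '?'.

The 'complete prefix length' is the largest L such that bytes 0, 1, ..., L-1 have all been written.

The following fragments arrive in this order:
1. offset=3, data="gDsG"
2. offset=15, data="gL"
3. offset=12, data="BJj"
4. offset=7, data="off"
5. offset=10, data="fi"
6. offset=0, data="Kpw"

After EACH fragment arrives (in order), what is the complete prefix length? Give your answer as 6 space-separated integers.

Fragment 1: offset=3 data="gDsG" -> buffer=???gDsG?????????? -> prefix_len=0
Fragment 2: offset=15 data="gL" -> buffer=???gDsG????????gL -> prefix_len=0
Fragment 3: offset=12 data="BJj" -> buffer=???gDsG?????BJjgL -> prefix_len=0
Fragment 4: offset=7 data="off" -> buffer=???gDsGoff??BJjgL -> prefix_len=0
Fragment 5: offset=10 data="fi" -> buffer=???gDsGofffiBJjgL -> prefix_len=0
Fragment 6: offset=0 data="Kpw" -> buffer=KpwgDsGofffiBJjgL -> prefix_len=17

Answer: 0 0 0 0 0 17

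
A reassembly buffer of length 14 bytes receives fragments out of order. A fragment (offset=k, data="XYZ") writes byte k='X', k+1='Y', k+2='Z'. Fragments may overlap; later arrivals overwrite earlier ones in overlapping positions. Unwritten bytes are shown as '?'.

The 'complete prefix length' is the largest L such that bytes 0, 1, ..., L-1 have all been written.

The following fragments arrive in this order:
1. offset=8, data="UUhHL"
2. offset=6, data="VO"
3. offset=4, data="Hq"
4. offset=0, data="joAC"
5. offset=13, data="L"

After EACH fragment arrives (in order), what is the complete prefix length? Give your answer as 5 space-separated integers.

Answer: 0 0 0 13 14

Derivation:
Fragment 1: offset=8 data="UUhHL" -> buffer=????????UUhHL? -> prefix_len=0
Fragment 2: offset=6 data="VO" -> buffer=??????VOUUhHL? -> prefix_len=0
Fragment 3: offset=4 data="Hq" -> buffer=????HqVOUUhHL? -> prefix_len=0
Fragment 4: offset=0 data="joAC" -> buffer=joACHqVOUUhHL? -> prefix_len=13
Fragment 5: offset=13 data="L" -> buffer=joACHqVOUUhHLL -> prefix_len=14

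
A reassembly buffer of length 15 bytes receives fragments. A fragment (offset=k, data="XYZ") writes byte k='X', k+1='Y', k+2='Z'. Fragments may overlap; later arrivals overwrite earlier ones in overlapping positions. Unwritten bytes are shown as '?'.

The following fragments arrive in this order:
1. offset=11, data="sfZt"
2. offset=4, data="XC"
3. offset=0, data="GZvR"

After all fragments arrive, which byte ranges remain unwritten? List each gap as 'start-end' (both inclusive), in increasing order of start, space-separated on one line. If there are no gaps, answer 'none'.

Answer: 6-10

Derivation:
Fragment 1: offset=11 len=4
Fragment 2: offset=4 len=2
Fragment 3: offset=0 len=4
Gaps: 6-10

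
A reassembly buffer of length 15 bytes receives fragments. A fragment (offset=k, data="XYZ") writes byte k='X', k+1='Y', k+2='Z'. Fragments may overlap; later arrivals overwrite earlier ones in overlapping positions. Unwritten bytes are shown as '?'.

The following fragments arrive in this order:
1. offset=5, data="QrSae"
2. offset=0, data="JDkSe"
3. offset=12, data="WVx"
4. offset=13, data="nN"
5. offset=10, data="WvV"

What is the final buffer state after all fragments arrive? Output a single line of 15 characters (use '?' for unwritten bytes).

Answer: JDkSeQrSaeWvVnN

Derivation:
Fragment 1: offset=5 data="QrSae" -> buffer=?????QrSae?????
Fragment 2: offset=0 data="JDkSe" -> buffer=JDkSeQrSae?????
Fragment 3: offset=12 data="WVx" -> buffer=JDkSeQrSae??WVx
Fragment 4: offset=13 data="nN" -> buffer=JDkSeQrSae??WnN
Fragment 5: offset=10 data="WvV" -> buffer=JDkSeQrSaeWvVnN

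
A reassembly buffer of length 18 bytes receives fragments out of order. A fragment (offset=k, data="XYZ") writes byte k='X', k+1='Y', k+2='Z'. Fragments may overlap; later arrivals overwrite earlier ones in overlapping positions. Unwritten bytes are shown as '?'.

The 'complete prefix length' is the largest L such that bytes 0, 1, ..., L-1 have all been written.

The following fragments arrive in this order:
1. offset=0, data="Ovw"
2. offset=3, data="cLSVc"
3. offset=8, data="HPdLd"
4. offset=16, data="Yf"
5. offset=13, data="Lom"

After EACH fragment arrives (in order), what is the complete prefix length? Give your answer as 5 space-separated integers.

Answer: 3 8 13 13 18

Derivation:
Fragment 1: offset=0 data="Ovw" -> buffer=Ovw??????????????? -> prefix_len=3
Fragment 2: offset=3 data="cLSVc" -> buffer=OvwcLSVc?????????? -> prefix_len=8
Fragment 3: offset=8 data="HPdLd" -> buffer=OvwcLSVcHPdLd????? -> prefix_len=13
Fragment 4: offset=16 data="Yf" -> buffer=OvwcLSVcHPdLd???Yf -> prefix_len=13
Fragment 5: offset=13 data="Lom" -> buffer=OvwcLSVcHPdLdLomYf -> prefix_len=18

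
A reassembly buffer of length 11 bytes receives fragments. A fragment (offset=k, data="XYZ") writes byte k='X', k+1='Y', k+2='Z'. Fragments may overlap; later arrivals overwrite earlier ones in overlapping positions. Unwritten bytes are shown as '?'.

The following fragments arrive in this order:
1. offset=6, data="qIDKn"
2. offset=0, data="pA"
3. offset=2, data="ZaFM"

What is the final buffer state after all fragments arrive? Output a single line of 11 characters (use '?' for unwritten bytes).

Fragment 1: offset=6 data="qIDKn" -> buffer=??????qIDKn
Fragment 2: offset=0 data="pA" -> buffer=pA????qIDKn
Fragment 3: offset=2 data="ZaFM" -> buffer=pAZaFMqIDKn

Answer: pAZaFMqIDKn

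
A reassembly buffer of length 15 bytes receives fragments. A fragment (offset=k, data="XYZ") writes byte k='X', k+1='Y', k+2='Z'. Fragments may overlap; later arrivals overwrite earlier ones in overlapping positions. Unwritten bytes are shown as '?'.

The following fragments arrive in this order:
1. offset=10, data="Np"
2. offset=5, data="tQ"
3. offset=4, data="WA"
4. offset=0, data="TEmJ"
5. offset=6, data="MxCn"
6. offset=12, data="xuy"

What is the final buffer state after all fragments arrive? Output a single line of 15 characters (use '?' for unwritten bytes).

Answer: TEmJWAMxCnNpxuy

Derivation:
Fragment 1: offset=10 data="Np" -> buffer=??????????Np???
Fragment 2: offset=5 data="tQ" -> buffer=?????tQ???Np???
Fragment 3: offset=4 data="WA" -> buffer=????WAQ???Np???
Fragment 4: offset=0 data="TEmJ" -> buffer=TEmJWAQ???Np???
Fragment 5: offset=6 data="MxCn" -> buffer=TEmJWAMxCnNp???
Fragment 6: offset=12 data="xuy" -> buffer=TEmJWAMxCnNpxuy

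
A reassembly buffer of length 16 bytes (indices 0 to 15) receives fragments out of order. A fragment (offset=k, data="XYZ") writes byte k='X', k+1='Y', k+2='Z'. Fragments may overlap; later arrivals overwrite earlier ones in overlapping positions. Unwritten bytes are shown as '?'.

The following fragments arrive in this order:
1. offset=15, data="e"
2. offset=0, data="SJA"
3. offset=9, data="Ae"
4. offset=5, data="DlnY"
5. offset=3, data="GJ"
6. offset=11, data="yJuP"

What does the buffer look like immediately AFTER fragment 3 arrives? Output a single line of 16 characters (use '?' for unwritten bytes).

Fragment 1: offset=15 data="e" -> buffer=???????????????e
Fragment 2: offset=0 data="SJA" -> buffer=SJA????????????e
Fragment 3: offset=9 data="Ae" -> buffer=SJA??????Ae????e

Answer: SJA??????Ae????e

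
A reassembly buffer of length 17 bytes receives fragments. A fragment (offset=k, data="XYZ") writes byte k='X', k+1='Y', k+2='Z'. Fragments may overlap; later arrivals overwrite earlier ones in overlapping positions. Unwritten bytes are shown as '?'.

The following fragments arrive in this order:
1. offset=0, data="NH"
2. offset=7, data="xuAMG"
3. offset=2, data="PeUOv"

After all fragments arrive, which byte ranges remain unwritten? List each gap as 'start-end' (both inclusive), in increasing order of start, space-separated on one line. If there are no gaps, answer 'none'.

Fragment 1: offset=0 len=2
Fragment 2: offset=7 len=5
Fragment 3: offset=2 len=5
Gaps: 12-16

Answer: 12-16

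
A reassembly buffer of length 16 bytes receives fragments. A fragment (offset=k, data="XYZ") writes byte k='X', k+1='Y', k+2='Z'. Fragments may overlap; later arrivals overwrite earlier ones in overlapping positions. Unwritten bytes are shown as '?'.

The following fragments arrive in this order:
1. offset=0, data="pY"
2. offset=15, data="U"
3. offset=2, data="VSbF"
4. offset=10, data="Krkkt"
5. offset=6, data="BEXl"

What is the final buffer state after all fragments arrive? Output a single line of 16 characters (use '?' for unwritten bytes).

Answer: pYVSbFBEXlKrkktU

Derivation:
Fragment 1: offset=0 data="pY" -> buffer=pY??????????????
Fragment 2: offset=15 data="U" -> buffer=pY?????????????U
Fragment 3: offset=2 data="VSbF" -> buffer=pYVSbF?????????U
Fragment 4: offset=10 data="Krkkt" -> buffer=pYVSbF????KrkktU
Fragment 5: offset=6 data="BEXl" -> buffer=pYVSbFBEXlKrkktU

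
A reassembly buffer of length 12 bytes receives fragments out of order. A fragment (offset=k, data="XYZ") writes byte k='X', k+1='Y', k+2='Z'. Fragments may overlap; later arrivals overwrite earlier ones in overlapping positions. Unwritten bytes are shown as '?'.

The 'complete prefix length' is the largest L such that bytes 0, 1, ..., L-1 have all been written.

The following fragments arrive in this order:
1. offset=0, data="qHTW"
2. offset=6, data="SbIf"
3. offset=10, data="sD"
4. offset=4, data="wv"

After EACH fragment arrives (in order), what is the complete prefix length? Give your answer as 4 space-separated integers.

Answer: 4 4 4 12

Derivation:
Fragment 1: offset=0 data="qHTW" -> buffer=qHTW???????? -> prefix_len=4
Fragment 2: offset=6 data="SbIf" -> buffer=qHTW??SbIf?? -> prefix_len=4
Fragment 3: offset=10 data="sD" -> buffer=qHTW??SbIfsD -> prefix_len=4
Fragment 4: offset=4 data="wv" -> buffer=qHTWwvSbIfsD -> prefix_len=12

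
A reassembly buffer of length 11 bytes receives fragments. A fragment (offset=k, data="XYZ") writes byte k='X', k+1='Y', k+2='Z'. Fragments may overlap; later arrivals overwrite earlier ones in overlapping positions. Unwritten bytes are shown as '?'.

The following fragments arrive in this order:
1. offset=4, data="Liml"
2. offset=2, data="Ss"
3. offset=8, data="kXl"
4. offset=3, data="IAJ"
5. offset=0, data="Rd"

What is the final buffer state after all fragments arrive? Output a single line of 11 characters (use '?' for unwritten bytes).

Fragment 1: offset=4 data="Liml" -> buffer=????Liml???
Fragment 2: offset=2 data="Ss" -> buffer=??SsLiml???
Fragment 3: offset=8 data="kXl" -> buffer=??SsLimlkXl
Fragment 4: offset=3 data="IAJ" -> buffer=??SIAJmlkXl
Fragment 5: offset=0 data="Rd" -> buffer=RdSIAJmlkXl

Answer: RdSIAJmlkXl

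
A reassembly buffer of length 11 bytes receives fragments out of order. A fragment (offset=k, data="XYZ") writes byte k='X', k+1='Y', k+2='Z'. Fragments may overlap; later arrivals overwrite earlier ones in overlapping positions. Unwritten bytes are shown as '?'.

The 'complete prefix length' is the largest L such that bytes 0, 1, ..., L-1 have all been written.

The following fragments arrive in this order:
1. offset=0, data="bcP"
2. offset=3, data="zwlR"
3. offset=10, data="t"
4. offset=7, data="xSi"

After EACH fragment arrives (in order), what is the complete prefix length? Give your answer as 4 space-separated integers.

Answer: 3 7 7 11

Derivation:
Fragment 1: offset=0 data="bcP" -> buffer=bcP???????? -> prefix_len=3
Fragment 2: offset=3 data="zwlR" -> buffer=bcPzwlR???? -> prefix_len=7
Fragment 3: offset=10 data="t" -> buffer=bcPzwlR???t -> prefix_len=7
Fragment 4: offset=7 data="xSi" -> buffer=bcPzwlRxSit -> prefix_len=11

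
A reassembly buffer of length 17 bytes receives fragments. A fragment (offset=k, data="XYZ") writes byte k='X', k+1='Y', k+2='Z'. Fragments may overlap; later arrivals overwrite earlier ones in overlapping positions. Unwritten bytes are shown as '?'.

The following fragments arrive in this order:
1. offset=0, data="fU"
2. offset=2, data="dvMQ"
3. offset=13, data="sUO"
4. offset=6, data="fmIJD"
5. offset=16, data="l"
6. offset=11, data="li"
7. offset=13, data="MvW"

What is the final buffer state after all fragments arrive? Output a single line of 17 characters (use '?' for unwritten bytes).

Fragment 1: offset=0 data="fU" -> buffer=fU???????????????
Fragment 2: offset=2 data="dvMQ" -> buffer=fUdvMQ???????????
Fragment 3: offset=13 data="sUO" -> buffer=fUdvMQ???????sUO?
Fragment 4: offset=6 data="fmIJD" -> buffer=fUdvMQfmIJD??sUO?
Fragment 5: offset=16 data="l" -> buffer=fUdvMQfmIJD??sUOl
Fragment 6: offset=11 data="li" -> buffer=fUdvMQfmIJDlisUOl
Fragment 7: offset=13 data="MvW" -> buffer=fUdvMQfmIJDliMvWl

Answer: fUdvMQfmIJDliMvWl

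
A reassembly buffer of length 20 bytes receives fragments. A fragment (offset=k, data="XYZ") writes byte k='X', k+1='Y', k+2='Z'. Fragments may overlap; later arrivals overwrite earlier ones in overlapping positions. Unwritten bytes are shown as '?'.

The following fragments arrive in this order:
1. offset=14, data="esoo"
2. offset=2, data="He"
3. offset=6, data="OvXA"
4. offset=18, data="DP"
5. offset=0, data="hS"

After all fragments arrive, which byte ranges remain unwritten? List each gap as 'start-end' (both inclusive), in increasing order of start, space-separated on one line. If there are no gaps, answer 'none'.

Answer: 4-5 10-13

Derivation:
Fragment 1: offset=14 len=4
Fragment 2: offset=2 len=2
Fragment 3: offset=6 len=4
Fragment 4: offset=18 len=2
Fragment 5: offset=0 len=2
Gaps: 4-5 10-13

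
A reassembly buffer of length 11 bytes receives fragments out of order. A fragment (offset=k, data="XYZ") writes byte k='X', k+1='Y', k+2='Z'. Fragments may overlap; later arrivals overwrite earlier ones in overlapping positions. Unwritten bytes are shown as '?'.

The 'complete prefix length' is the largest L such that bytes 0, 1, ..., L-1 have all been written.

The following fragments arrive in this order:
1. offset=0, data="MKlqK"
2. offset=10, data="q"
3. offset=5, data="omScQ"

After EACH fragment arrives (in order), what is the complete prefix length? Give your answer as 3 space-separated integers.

Fragment 1: offset=0 data="MKlqK" -> buffer=MKlqK?????? -> prefix_len=5
Fragment 2: offset=10 data="q" -> buffer=MKlqK?????q -> prefix_len=5
Fragment 3: offset=5 data="omScQ" -> buffer=MKlqKomScQq -> prefix_len=11

Answer: 5 5 11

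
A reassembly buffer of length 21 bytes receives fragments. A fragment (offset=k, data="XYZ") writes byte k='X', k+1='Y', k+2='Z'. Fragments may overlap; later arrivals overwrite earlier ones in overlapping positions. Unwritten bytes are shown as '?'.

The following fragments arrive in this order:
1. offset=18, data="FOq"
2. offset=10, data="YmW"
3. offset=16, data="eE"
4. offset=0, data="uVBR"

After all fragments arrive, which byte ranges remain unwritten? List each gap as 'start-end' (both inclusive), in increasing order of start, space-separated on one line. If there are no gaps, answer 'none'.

Answer: 4-9 13-15

Derivation:
Fragment 1: offset=18 len=3
Fragment 2: offset=10 len=3
Fragment 3: offset=16 len=2
Fragment 4: offset=0 len=4
Gaps: 4-9 13-15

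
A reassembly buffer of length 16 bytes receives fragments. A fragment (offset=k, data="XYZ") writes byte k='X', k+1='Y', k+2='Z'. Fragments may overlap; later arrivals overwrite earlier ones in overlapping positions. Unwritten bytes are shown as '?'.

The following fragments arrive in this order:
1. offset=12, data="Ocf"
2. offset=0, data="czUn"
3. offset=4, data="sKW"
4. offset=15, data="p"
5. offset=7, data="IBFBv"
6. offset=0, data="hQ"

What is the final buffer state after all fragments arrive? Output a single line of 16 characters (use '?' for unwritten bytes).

Fragment 1: offset=12 data="Ocf" -> buffer=????????????Ocf?
Fragment 2: offset=0 data="czUn" -> buffer=czUn????????Ocf?
Fragment 3: offset=4 data="sKW" -> buffer=czUnsKW?????Ocf?
Fragment 4: offset=15 data="p" -> buffer=czUnsKW?????Ocfp
Fragment 5: offset=7 data="IBFBv" -> buffer=czUnsKWIBFBvOcfp
Fragment 6: offset=0 data="hQ" -> buffer=hQUnsKWIBFBvOcfp

Answer: hQUnsKWIBFBvOcfp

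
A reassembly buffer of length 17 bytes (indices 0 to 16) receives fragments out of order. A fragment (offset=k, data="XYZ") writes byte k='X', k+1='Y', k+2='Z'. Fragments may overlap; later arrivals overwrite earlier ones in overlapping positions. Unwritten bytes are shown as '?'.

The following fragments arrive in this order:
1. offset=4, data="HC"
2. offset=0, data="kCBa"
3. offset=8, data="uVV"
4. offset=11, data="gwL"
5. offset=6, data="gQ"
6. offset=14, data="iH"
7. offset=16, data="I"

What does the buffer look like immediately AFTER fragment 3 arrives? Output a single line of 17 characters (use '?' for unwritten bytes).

Fragment 1: offset=4 data="HC" -> buffer=????HC???????????
Fragment 2: offset=0 data="kCBa" -> buffer=kCBaHC???????????
Fragment 3: offset=8 data="uVV" -> buffer=kCBaHC??uVV??????

Answer: kCBaHC??uVV??????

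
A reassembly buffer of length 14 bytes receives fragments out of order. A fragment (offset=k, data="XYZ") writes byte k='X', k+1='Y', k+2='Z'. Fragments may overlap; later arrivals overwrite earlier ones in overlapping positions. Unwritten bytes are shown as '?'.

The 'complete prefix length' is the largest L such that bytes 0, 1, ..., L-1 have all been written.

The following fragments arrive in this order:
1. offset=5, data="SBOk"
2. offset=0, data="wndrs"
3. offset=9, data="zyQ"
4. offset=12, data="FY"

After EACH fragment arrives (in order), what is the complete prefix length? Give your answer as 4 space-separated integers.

Fragment 1: offset=5 data="SBOk" -> buffer=?????SBOk????? -> prefix_len=0
Fragment 2: offset=0 data="wndrs" -> buffer=wndrsSBOk????? -> prefix_len=9
Fragment 3: offset=9 data="zyQ" -> buffer=wndrsSBOkzyQ?? -> prefix_len=12
Fragment 4: offset=12 data="FY" -> buffer=wndrsSBOkzyQFY -> prefix_len=14

Answer: 0 9 12 14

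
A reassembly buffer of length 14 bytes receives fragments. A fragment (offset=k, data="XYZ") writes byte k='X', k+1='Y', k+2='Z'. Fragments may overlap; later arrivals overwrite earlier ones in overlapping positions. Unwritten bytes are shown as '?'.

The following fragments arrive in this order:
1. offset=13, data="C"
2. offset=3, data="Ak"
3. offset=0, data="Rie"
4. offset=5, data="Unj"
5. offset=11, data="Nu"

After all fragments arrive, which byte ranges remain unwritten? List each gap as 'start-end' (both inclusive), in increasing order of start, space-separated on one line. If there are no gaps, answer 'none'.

Fragment 1: offset=13 len=1
Fragment 2: offset=3 len=2
Fragment 3: offset=0 len=3
Fragment 4: offset=5 len=3
Fragment 5: offset=11 len=2
Gaps: 8-10

Answer: 8-10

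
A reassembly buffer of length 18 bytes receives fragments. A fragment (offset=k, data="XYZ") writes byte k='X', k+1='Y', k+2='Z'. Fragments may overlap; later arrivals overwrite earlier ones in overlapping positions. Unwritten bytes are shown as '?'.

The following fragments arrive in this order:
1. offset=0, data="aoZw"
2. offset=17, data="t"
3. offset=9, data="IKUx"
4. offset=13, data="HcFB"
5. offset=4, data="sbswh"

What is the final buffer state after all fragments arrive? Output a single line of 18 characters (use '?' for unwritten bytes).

Fragment 1: offset=0 data="aoZw" -> buffer=aoZw??????????????
Fragment 2: offset=17 data="t" -> buffer=aoZw?????????????t
Fragment 3: offset=9 data="IKUx" -> buffer=aoZw?????IKUx????t
Fragment 4: offset=13 data="HcFB" -> buffer=aoZw?????IKUxHcFBt
Fragment 5: offset=4 data="sbswh" -> buffer=aoZwsbswhIKUxHcFBt

Answer: aoZwsbswhIKUxHcFBt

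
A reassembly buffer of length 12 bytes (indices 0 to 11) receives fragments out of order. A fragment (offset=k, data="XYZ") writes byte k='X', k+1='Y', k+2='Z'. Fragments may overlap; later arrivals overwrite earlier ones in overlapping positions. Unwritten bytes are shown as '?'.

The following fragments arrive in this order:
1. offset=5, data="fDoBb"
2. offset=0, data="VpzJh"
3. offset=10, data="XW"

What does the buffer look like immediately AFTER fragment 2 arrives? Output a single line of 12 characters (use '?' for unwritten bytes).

Answer: VpzJhfDoBb??

Derivation:
Fragment 1: offset=5 data="fDoBb" -> buffer=?????fDoBb??
Fragment 2: offset=0 data="VpzJh" -> buffer=VpzJhfDoBb??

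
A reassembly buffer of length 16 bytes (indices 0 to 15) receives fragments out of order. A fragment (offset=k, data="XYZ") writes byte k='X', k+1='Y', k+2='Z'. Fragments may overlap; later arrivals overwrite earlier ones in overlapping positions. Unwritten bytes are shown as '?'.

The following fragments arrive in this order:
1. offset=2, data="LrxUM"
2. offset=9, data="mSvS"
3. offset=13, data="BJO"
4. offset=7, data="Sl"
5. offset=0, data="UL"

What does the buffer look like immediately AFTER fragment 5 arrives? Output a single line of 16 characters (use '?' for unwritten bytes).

Answer: ULLrxUMSlmSvSBJO

Derivation:
Fragment 1: offset=2 data="LrxUM" -> buffer=??LrxUM?????????
Fragment 2: offset=9 data="mSvS" -> buffer=??LrxUM??mSvS???
Fragment 3: offset=13 data="BJO" -> buffer=??LrxUM??mSvSBJO
Fragment 4: offset=7 data="Sl" -> buffer=??LrxUMSlmSvSBJO
Fragment 5: offset=0 data="UL" -> buffer=ULLrxUMSlmSvSBJO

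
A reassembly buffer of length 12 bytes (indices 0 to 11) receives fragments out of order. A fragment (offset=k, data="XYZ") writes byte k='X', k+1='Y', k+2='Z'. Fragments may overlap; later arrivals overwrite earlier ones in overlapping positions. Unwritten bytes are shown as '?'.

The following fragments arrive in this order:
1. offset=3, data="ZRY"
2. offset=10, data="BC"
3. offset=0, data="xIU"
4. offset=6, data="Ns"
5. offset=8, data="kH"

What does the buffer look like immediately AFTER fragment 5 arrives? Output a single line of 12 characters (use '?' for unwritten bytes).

Fragment 1: offset=3 data="ZRY" -> buffer=???ZRY??????
Fragment 2: offset=10 data="BC" -> buffer=???ZRY????BC
Fragment 3: offset=0 data="xIU" -> buffer=xIUZRY????BC
Fragment 4: offset=6 data="Ns" -> buffer=xIUZRYNs??BC
Fragment 5: offset=8 data="kH" -> buffer=xIUZRYNskHBC

Answer: xIUZRYNskHBC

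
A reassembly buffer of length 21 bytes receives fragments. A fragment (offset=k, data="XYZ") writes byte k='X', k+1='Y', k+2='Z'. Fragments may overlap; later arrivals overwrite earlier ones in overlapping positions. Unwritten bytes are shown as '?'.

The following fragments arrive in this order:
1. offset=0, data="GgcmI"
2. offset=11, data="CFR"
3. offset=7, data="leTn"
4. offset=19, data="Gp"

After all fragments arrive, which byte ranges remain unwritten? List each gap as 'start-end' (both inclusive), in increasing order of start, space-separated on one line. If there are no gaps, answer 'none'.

Fragment 1: offset=0 len=5
Fragment 2: offset=11 len=3
Fragment 3: offset=7 len=4
Fragment 4: offset=19 len=2
Gaps: 5-6 14-18

Answer: 5-6 14-18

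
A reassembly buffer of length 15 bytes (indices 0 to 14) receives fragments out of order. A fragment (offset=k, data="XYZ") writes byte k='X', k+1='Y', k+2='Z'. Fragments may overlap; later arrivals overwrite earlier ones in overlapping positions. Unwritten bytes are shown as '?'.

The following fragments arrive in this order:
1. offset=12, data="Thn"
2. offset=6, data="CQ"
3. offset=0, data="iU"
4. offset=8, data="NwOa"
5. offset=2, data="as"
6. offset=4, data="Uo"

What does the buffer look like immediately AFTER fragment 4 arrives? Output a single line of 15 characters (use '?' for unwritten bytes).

Fragment 1: offset=12 data="Thn" -> buffer=????????????Thn
Fragment 2: offset=6 data="CQ" -> buffer=??????CQ????Thn
Fragment 3: offset=0 data="iU" -> buffer=iU????CQ????Thn
Fragment 4: offset=8 data="NwOa" -> buffer=iU????CQNwOaThn

Answer: iU????CQNwOaThn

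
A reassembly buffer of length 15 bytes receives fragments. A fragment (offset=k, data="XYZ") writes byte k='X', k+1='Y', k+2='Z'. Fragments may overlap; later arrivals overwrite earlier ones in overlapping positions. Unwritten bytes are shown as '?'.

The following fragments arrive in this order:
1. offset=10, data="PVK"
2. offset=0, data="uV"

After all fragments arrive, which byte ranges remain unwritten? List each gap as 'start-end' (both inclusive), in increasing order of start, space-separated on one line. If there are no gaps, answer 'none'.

Fragment 1: offset=10 len=3
Fragment 2: offset=0 len=2
Gaps: 2-9 13-14

Answer: 2-9 13-14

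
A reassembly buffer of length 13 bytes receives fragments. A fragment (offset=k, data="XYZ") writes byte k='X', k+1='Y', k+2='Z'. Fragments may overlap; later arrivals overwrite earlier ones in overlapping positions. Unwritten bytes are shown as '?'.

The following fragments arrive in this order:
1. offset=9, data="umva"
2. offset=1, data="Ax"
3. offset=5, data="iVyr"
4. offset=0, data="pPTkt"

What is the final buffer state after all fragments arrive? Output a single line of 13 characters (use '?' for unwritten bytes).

Fragment 1: offset=9 data="umva" -> buffer=?????????umva
Fragment 2: offset=1 data="Ax" -> buffer=?Ax??????umva
Fragment 3: offset=5 data="iVyr" -> buffer=?Ax??iVyrumva
Fragment 4: offset=0 data="pPTkt" -> buffer=pPTktiVyrumva

Answer: pPTktiVyrumva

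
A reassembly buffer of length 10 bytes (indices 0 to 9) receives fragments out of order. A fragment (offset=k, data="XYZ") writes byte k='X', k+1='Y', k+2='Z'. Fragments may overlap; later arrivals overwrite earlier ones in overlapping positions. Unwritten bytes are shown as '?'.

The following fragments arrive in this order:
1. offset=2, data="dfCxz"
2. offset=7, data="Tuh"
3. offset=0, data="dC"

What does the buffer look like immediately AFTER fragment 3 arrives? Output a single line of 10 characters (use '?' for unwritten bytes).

Fragment 1: offset=2 data="dfCxz" -> buffer=??dfCxz???
Fragment 2: offset=7 data="Tuh" -> buffer=??dfCxzTuh
Fragment 3: offset=0 data="dC" -> buffer=dCdfCxzTuh

Answer: dCdfCxzTuh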